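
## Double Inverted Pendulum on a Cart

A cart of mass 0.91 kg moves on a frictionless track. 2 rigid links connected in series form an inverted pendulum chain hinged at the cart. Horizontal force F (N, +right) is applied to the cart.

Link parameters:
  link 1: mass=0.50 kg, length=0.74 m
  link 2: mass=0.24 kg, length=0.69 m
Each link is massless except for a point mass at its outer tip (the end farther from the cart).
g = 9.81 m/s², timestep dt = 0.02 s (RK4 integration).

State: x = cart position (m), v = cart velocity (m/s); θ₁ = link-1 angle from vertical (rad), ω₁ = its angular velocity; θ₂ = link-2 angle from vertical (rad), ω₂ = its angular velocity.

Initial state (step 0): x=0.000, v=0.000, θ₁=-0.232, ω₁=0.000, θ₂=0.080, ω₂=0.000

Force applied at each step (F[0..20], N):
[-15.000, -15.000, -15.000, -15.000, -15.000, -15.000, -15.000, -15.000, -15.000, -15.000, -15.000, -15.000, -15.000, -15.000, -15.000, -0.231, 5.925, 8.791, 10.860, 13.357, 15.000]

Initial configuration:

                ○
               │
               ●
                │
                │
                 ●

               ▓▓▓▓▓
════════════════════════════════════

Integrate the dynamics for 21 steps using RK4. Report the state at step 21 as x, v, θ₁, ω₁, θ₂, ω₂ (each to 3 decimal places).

Answer: x=-1.132, v=-2.905, θ₁=1.172, ω₁=5.282, θ₂=0.500, ω₂=1.679

Derivation:
apply F[0]=-15.000 → step 1: x=-0.003, v=-0.284, θ₁=-0.229, ω₁=0.267, θ₂=0.082, ω₂=0.161
apply F[1]=-15.000 → step 2: x=-0.011, v=-0.570, θ₁=-0.221, ω₁=0.538, θ₂=0.086, ω₂=0.319
apply F[2]=-15.000 → step 3: x=-0.026, v=-0.859, θ₁=-0.208, ω₁=0.819, θ₂=0.094, ω₂=0.471
apply F[3]=-15.000 → step 4: x=-0.046, v=-1.152, θ₁=-0.188, ω₁=1.115, θ₂=0.105, ω₂=0.613
apply F[4]=-15.000 → step 5: x=-0.072, v=-1.452, θ₁=-0.163, ω₁=1.431, θ₂=0.119, ω₂=0.742
apply F[5]=-15.000 → step 6: x=-0.104, v=-1.758, θ₁=-0.131, ω₁=1.770, θ₂=0.135, ω₂=0.853
apply F[6]=-15.000 → step 7: x=-0.142, v=-2.073, θ₁=-0.092, ω₁=2.138, θ₂=0.153, ω₂=0.943
apply F[7]=-15.000 → step 8: x=-0.187, v=-2.395, θ₁=-0.045, ω₁=2.537, θ₂=0.172, ω₂=1.007
apply F[8]=-15.000 → step 9: x=-0.238, v=-2.723, θ₁=0.010, ω₁=2.966, θ₂=0.193, ω₂=1.043
apply F[9]=-15.000 → step 10: x=-0.296, v=-3.054, θ₁=0.073, ω₁=3.420, θ₂=0.214, ω₂=1.052
apply F[10]=-15.000 → step 11: x=-0.360, v=-3.379, θ₁=0.147, ω₁=3.890, θ₂=0.235, ω₂=1.043
apply F[11]=-15.000 → step 12: x=-0.431, v=-3.690, θ₁=0.229, ω₁=4.357, θ₂=0.255, ω₂=1.028
apply F[12]=-15.000 → step 13: x=-0.508, v=-3.974, θ₁=0.321, ω₁=4.797, θ₂=0.276, ω₂=1.033
apply F[13]=-15.000 → step 14: x=-0.590, v=-4.221, θ₁=0.421, ω₁=5.188, θ₂=0.297, ω₂=1.084
apply F[14]=-15.000 → step 15: x=-0.676, v=-4.423, θ₁=0.528, ω₁=5.515, θ₂=0.320, ω₂=1.206
apply F[15]=-0.231 → step 16: x=-0.764, v=-4.325, θ₁=0.638, ω₁=5.511, θ₂=0.345, ω₂=1.329
apply F[16]=+5.925 → step 17: x=-0.848, v=-4.114, θ₁=0.747, ω₁=5.426, θ₂=0.373, ω₂=1.439
apply F[17]=+8.791 → step 18: x=-0.928, v=-3.857, θ₁=0.855, ω₁=5.344, θ₂=0.403, ω₂=1.532
apply F[18]=+10.860 → step 19: x=-1.002, v=-3.571, θ₁=0.961, ω₁=5.288, θ₂=0.434, ω₂=1.606
apply F[19]=+13.357 → step 20: x=-1.070, v=-3.250, θ₁=1.067, ω₁=5.264, θ₂=0.466, ω₂=1.652
apply F[20]=+15.000 → step 21: x=-1.132, v=-2.905, θ₁=1.172, ω₁=5.282, θ₂=0.500, ω₂=1.679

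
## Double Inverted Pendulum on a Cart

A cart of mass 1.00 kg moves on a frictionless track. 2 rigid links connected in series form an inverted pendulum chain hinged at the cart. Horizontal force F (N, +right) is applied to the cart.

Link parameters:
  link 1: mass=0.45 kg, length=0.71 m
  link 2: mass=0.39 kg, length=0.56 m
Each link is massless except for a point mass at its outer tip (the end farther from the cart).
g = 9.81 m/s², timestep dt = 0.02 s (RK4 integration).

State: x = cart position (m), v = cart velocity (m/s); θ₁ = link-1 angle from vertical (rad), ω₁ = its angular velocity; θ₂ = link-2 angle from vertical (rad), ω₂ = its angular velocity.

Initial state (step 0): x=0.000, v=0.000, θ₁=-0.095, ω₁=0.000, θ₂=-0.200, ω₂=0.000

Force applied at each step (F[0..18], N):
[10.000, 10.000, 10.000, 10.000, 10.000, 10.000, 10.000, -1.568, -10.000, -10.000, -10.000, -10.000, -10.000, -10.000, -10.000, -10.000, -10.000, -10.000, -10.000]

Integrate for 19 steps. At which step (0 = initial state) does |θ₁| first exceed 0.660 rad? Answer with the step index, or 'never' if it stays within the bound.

Answer: 17

Derivation:
apply F[0]=+10.000 → step 1: x=0.002, v=0.214, θ₁=-0.098, ω₁=-0.305, θ₂=-0.201, ω₂=-0.060
apply F[1]=+10.000 → step 2: x=0.009, v=0.428, θ₁=-0.107, ω₁=-0.613, θ₂=-0.202, ω₂=-0.116
apply F[2]=+10.000 → step 3: x=0.019, v=0.644, θ₁=-0.123, ω₁=-0.928, θ₂=-0.205, ω₂=-0.163
apply F[3]=+10.000 → step 4: x=0.034, v=0.860, θ₁=-0.144, ω₁=-1.254, θ₂=-0.209, ω₂=-0.200
apply F[4]=+10.000 → step 5: x=0.054, v=1.077, θ₁=-0.173, ω₁=-1.591, θ₂=-0.213, ω₂=-0.223
apply F[5]=+10.000 → step 6: x=0.077, v=1.294, θ₁=-0.208, ω₁=-1.940, θ₂=-0.218, ω₂=-0.232
apply F[6]=+10.000 → step 7: x=0.105, v=1.509, θ₁=-0.250, ω₁=-2.298, θ₂=-0.222, ω₂=-0.230
apply F[7]=-1.568 → step 8: x=0.136, v=1.503, θ₁=-0.297, ω₁=-2.371, θ₂=-0.227, ω₂=-0.212
apply F[8]=-10.000 → step 9: x=0.164, v=1.345, θ₁=-0.343, ω₁=-2.265, θ₂=-0.231, ω₂=-0.164
apply F[9]=-10.000 → step 10: x=0.189, v=1.195, θ₁=-0.388, ω₁=-2.192, θ₂=-0.233, ω₂=-0.090
apply F[10]=-10.000 → step 11: x=0.212, v=1.050, θ₁=-0.431, ω₁=-2.150, θ₂=-0.234, ω₂=0.007
apply F[11]=-10.000 → step 12: x=0.231, v=0.911, θ₁=-0.474, ω₁=-2.138, θ₂=-0.233, ω₂=0.126
apply F[12]=-10.000 → step 13: x=0.248, v=0.776, θ₁=-0.517, ω₁=-2.151, θ₂=-0.229, ω₂=0.267
apply F[13]=-10.000 → step 14: x=0.263, v=0.643, θ₁=-0.560, ω₁=-2.188, θ₂=-0.222, ω₂=0.428
apply F[14]=-10.000 → step 15: x=0.274, v=0.512, θ₁=-0.605, ω₁=-2.245, θ₂=-0.212, ω₂=0.605
apply F[15]=-10.000 → step 16: x=0.283, v=0.380, θ₁=-0.650, ω₁=-2.320, θ₂=-0.198, ω₂=0.795
apply F[16]=-10.000 → step 17: x=0.289, v=0.248, θ₁=-0.698, ω₁=-2.408, θ₂=-0.180, ω₂=0.995
apply F[17]=-10.000 → step 18: x=0.293, v=0.113, θ₁=-0.747, ω₁=-2.508, θ₂=-0.158, ω₂=1.200
apply F[18]=-10.000 → step 19: x=0.294, v=-0.026, θ₁=-0.798, ω₁=-2.615, θ₂=-0.132, ω₂=1.406
|θ₁| = 0.698 > 0.660 first at step 17.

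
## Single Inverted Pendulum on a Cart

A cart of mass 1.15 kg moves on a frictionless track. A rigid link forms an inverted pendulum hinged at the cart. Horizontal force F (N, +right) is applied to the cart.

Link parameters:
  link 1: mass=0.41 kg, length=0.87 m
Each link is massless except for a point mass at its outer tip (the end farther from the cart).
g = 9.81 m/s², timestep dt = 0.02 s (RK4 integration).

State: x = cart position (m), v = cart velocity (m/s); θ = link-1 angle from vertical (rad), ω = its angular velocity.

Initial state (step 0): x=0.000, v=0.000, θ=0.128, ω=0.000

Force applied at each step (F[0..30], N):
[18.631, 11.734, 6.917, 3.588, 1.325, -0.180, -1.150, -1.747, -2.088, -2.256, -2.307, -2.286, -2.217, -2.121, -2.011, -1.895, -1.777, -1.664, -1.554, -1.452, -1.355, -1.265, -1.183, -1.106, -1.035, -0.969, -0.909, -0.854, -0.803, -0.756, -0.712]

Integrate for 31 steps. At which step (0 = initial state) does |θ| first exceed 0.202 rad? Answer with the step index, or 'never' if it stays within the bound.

apply F[0]=+18.631 → step 1: x=0.003, v=0.313, θ=0.125, ω=-0.329
apply F[1]=+11.734 → step 2: x=0.011, v=0.508, θ=0.116, ω=-0.524
apply F[2]=+6.917 → step 3: x=0.023, v=0.621, θ=0.105, ω=-0.627
apply F[3]=+3.588 → step 4: x=0.036, v=0.676, θ=0.092, ω=-0.669
apply F[4]=+1.325 → step 5: x=0.049, v=0.694, θ=0.078, ω=-0.670
apply F[5]=-0.180 → step 6: x=0.063, v=0.686, θ=0.065, ω=-0.644
apply F[6]=-1.150 → step 7: x=0.077, v=0.662, θ=0.053, ω=-0.604
apply F[7]=-1.747 → step 8: x=0.089, v=0.628, θ=0.041, ω=-0.555
apply F[8]=-2.088 → step 9: x=0.102, v=0.589, θ=0.031, ω=-0.502
apply F[9]=-2.256 → step 10: x=0.113, v=0.548, θ=0.021, ω=-0.449
apply F[10]=-2.307 → step 11: x=0.124, v=0.507, θ=0.013, ω=-0.398
apply F[11]=-2.286 → step 12: x=0.133, v=0.467, θ=0.005, ω=-0.350
apply F[12]=-2.217 → step 13: x=0.142, v=0.428, θ=-0.001, ω=-0.305
apply F[13]=-2.121 → step 14: x=0.150, v=0.392, θ=-0.007, ω=-0.264
apply F[14]=-2.011 → step 15: x=0.158, v=0.357, θ=-0.012, ω=-0.226
apply F[15]=-1.895 → step 16: x=0.165, v=0.325, θ=-0.016, ω=-0.193
apply F[16]=-1.777 → step 17: x=0.171, v=0.296, θ=-0.020, ω=-0.163
apply F[17]=-1.664 → step 18: x=0.177, v=0.268, θ=-0.023, ω=-0.136
apply F[18]=-1.554 → step 19: x=0.182, v=0.243, θ=-0.025, ω=-0.112
apply F[19]=-1.452 → step 20: x=0.186, v=0.219, θ=-0.027, ω=-0.091
apply F[20]=-1.355 → step 21: x=0.191, v=0.198, θ=-0.029, ω=-0.073
apply F[21]=-1.265 → step 22: x=0.194, v=0.178, θ=-0.030, ω=-0.057
apply F[22]=-1.183 → step 23: x=0.198, v=0.160, θ=-0.031, ω=-0.042
apply F[23]=-1.106 → step 24: x=0.201, v=0.142, θ=-0.032, ω=-0.030
apply F[24]=-1.035 → step 25: x=0.203, v=0.127, θ=-0.032, ω=-0.019
apply F[25]=-0.969 → step 26: x=0.206, v=0.112, θ=-0.033, ω=-0.010
apply F[26]=-0.909 → step 27: x=0.208, v=0.099, θ=-0.033, ω=-0.001
apply F[27]=-0.854 → step 28: x=0.210, v=0.086, θ=-0.033, ω=0.006
apply F[28]=-0.803 → step 29: x=0.211, v=0.074, θ=-0.033, ω=0.012
apply F[29]=-0.756 → step 30: x=0.213, v=0.064, θ=-0.032, ω=0.017
apply F[30]=-0.712 → step 31: x=0.214, v=0.053, θ=-0.032, ω=0.021
max |θ| = 0.128 ≤ 0.202 over all 32 states.

Answer: never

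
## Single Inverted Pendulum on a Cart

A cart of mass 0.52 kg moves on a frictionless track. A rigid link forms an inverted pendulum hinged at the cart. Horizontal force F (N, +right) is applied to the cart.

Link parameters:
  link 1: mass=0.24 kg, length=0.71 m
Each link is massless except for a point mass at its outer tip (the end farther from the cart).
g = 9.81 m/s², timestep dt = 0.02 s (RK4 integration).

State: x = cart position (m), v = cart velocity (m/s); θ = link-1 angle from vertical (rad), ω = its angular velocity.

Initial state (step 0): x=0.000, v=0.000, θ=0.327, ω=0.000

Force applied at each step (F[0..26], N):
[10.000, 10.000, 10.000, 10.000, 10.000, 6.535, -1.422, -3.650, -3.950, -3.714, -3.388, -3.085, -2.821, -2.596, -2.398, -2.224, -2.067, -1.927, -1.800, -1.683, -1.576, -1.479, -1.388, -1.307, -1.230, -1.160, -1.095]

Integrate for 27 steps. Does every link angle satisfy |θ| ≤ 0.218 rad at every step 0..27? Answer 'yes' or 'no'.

apply F[0]=+10.000 → step 1: x=0.003, v=0.341, θ=0.323, ω=-0.367
apply F[1]=+10.000 → step 2: x=0.014, v=0.684, θ=0.312, ω=-0.739
apply F[2]=+10.000 → step 3: x=0.031, v=1.030, θ=0.294, ω=-1.121
apply F[3]=+10.000 → step 4: x=0.055, v=1.381, θ=0.267, ω=-1.520
apply F[4]=+10.000 → step 5: x=0.086, v=1.739, θ=0.233, ω=-1.939
apply F[5]=+6.535 → step 6: x=0.123, v=1.973, θ=0.191, ω=-2.203
apply F[6]=-1.422 → step 7: x=0.162, v=1.909, θ=0.149, ω=-2.067
apply F[7]=-3.650 → step 8: x=0.199, v=1.761, θ=0.110, ω=-1.826
apply F[8]=-3.950 → step 9: x=0.232, v=1.603, θ=0.076, ω=-1.579
apply F[9]=-3.714 → step 10: x=0.263, v=1.456, θ=0.046, ω=-1.355
apply F[10]=-3.388 → step 11: x=0.291, v=1.323, θ=0.021, ω=-1.159
apply F[11]=-3.085 → step 12: x=0.316, v=1.204, θ=-0.000, ω=-0.988
apply F[12]=-2.821 → step 13: x=0.339, v=1.096, θ=-0.018, ω=-0.839
apply F[13]=-2.596 → step 14: x=0.360, v=0.999, θ=-0.034, ω=-0.709
apply F[14]=-2.398 → step 15: x=0.379, v=0.910, θ=-0.047, ω=-0.595
apply F[15]=-2.224 → step 16: x=0.396, v=0.829, θ=-0.058, ω=-0.496
apply F[16]=-2.067 → step 17: x=0.412, v=0.755, θ=-0.067, ω=-0.409
apply F[17]=-1.927 → step 18: x=0.427, v=0.688, θ=-0.074, ω=-0.334
apply F[18]=-1.800 → step 19: x=0.440, v=0.626, θ=-0.080, ω=-0.268
apply F[19]=-1.683 → step 20: x=0.452, v=0.568, θ=-0.085, ω=-0.211
apply F[20]=-1.576 → step 21: x=0.463, v=0.516, θ=-0.089, ω=-0.161
apply F[21]=-1.479 → step 22: x=0.472, v=0.467, θ=-0.092, ω=-0.118
apply F[22]=-1.388 → step 23: x=0.481, v=0.422, θ=-0.094, ω=-0.080
apply F[23]=-1.307 → step 24: x=0.489, v=0.381, θ=-0.095, ω=-0.048
apply F[24]=-1.230 → step 25: x=0.497, v=0.342, θ=-0.095, ω=-0.020
apply F[25]=-1.160 → step 26: x=0.503, v=0.306, θ=-0.096, ω=0.004
apply F[26]=-1.095 → step 27: x=0.509, v=0.273, θ=-0.095, ω=0.024
Max |angle| over trajectory = 0.327 rad; bound = 0.218 → exceeded.

Answer: no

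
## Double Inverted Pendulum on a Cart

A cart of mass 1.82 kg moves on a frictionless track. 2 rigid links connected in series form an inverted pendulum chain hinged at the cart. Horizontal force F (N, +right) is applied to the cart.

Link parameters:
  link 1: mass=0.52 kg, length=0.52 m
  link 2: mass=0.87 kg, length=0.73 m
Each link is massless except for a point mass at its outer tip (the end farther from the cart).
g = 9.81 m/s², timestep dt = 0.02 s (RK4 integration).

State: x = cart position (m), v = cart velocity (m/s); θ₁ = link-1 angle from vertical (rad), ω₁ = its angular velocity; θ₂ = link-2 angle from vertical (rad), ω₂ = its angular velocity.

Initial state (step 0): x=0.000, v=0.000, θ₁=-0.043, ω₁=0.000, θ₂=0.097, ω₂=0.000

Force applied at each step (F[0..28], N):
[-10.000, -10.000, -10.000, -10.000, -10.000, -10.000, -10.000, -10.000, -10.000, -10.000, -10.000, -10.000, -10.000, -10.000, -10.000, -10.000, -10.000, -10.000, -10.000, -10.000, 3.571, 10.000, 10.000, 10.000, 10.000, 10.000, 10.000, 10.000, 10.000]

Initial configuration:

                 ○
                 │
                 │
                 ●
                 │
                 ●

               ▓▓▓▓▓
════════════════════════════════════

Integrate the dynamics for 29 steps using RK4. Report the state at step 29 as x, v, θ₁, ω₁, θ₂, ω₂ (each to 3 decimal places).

apply F[0]=-10.000 → step 1: x=-0.001, v=-0.104, θ₁=-0.042, ω₁=0.097, θ₂=0.098, ω₂=0.099
apply F[1]=-10.000 → step 2: x=-0.004, v=-0.207, θ₁=-0.039, ω₁=0.195, θ₂=0.101, ω₂=0.198
apply F[2]=-10.000 → step 3: x=-0.009, v=-0.312, θ₁=-0.034, ω₁=0.296, θ₂=0.106, ω₂=0.297
apply F[3]=-10.000 → step 4: x=-0.017, v=-0.417, θ₁=-0.027, ω₁=0.403, θ₂=0.113, ω₂=0.394
apply F[4]=-10.000 → step 5: x=-0.026, v=-0.524, θ₁=-0.018, ω₁=0.516, θ₂=0.122, ω₂=0.490
apply F[5]=-10.000 → step 6: x=-0.038, v=-0.632, θ₁=-0.007, ω₁=0.637, θ₂=0.132, ω₂=0.585
apply F[6]=-10.000 → step 7: x=-0.051, v=-0.742, θ₁=0.007, ω₁=0.770, θ₂=0.145, ω₂=0.676
apply F[7]=-10.000 → step 8: x=-0.067, v=-0.854, θ₁=0.024, ω₁=0.916, θ₂=0.159, ω₂=0.764
apply F[8]=-10.000 → step 9: x=-0.086, v=-0.968, θ₁=0.044, ω₁=1.077, θ₂=0.176, ω₂=0.848
apply F[9]=-10.000 → step 10: x=-0.106, v=-1.085, θ₁=0.068, ω₁=1.257, θ₂=0.193, ω₂=0.925
apply F[10]=-10.000 → step 11: x=-0.129, v=-1.204, θ₁=0.095, ω₁=1.459, θ₂=0.213, ω₂=0.994
apply F[11]=-10.000 → step 12: x=-0.154, v=-1.326, θ₁=0.126, ω₁=1.683, θ₂=0.233, ω₂=1.053
apply F[12]=-10.000 → step 13: x=-0.182, v=-1.450, θ₁=0.162, ω₁=1.934, θ₂=0.255, ω₂=1.100
apply F[13]=-10.000 → step 14: x=-0.212, v=-1.576, θ₁=0.204, ω₁=2.211, θ₂=0.277, ω₂=1.135
apply F[14]=-10.000 → step 15: x=-0.245, v=-1.702, θ₁=0.251, ω₁=2.515, θ₂=0.300, ω₂=1.156
apply F[15]=-10.000 → step 16: x=-0.280, v=-1.825, θ₁=0.304, ω₁=2.840, θ₂=0.323, ω₂=1.164
apply F[16]=-10.000 → step 17: x=-0.318, v=-1.945, θ₁=0.365, ω₁=3.181, θ₂=0.346, ω₂=1.165
apply F[17]=-10.000 → step 18: x=-0.358, v=-2.057, θ₁=0.432, ω₁=3.525, θ₂=0.370, ω₂=1.164
apply F[18]=-10.000 → step 19: x=-0.400, v=-2.159, θ₁=0.505, ω₁=3.860, θ₂=0.393, ω₂=1.172
apply F[19]=-10.000 → step 20: x=-0.444, v=-2.246, θ₁=0.586, ω₁=4.171, θ₂=0.417, ω₂=1.202
apply F[20]=+3.571 → step 21: x=-0.489, v=-2.201, θ₁=0.671, ω₁=4.308, θ₂=0.441, ω₂=1.212
apply F[21]=+10.000 → step 22: x=-0.532, v=-2.094, θ₁=0.758, ω₁=4.400, θ₂=0.465, ω₂=1.205
apply F[22]=+10.000 → step 23: x=-0.573, v=-1.983, θ₁=0.847, ω₁=4.512, θ₂=0.489, ω₂=1.208
apply F[23]=+10.000 → step 24: x=-0.611, v=-1.866, θ₁=0.938, ω₁=4.640, θ₂=0.513, ω₂=1.226
apply F[24]=+10.000 → step 25: x=-0.647, v=-1.741, θ₁=1.032, ω₁=4.780, θ₂=0.538, ω₂=1.263
apply F[25]=+10.000 → step 26: x=-0.681, v=-1.608, θ₁=1.129, ω₁=4.930, θ₂=0.564, ω₂=1.327
apply F[26]=+10.000 → step 27: x=-0.711, v=-1.467, θ₁=1.230, ω₁=5.088, θ₂=0.591, ω₂=1.420
apply F[27]=+10.000 → step 28: x=-0.739, v=-1.316, θ₁=1.333, ω₁=5.255, θ₂=0.621, ω₂=1.549
apply F[28]=+10.000 → step 29: x=-0.764, v=-1.155, θ₁=1.440, ω₁=5.428, θ₂=0.654, ω₂=1.718

Answer: x=-0.764, v=-1.155, θ₁=1.440, ω₁=5.428, θ₂=0.654, ω₂=1.718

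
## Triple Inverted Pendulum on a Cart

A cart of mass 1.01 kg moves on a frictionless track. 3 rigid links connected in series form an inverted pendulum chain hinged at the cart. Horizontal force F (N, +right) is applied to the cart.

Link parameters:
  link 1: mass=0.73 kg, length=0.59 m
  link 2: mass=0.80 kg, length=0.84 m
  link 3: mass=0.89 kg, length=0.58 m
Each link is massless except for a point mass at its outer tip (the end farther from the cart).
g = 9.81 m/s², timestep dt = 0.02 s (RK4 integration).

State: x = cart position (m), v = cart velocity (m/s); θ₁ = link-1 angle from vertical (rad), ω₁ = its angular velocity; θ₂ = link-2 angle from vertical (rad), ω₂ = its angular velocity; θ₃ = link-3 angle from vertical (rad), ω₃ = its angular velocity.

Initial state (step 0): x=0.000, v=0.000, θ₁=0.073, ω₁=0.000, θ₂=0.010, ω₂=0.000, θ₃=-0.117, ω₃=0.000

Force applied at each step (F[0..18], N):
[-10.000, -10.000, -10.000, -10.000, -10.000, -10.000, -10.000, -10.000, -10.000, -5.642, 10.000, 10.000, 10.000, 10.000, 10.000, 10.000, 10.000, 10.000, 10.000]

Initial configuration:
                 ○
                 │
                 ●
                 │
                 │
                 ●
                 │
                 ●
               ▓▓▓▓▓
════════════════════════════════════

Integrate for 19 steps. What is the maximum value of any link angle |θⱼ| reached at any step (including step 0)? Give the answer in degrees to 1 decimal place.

Answer: 77.2°

Derivation:
apply F[0]=-10.000 → step 1: x=-0.002, v=-0.229, θ₁=0.078, ω₁=0.456, θ₂=0.010, ω₂=-0.016, θ₃=-0.118, ω₃=-0.080
apply F[1]=-10.000 → step 2: x=-0.009, v=-0.460, θ₁=0.091, ω₁=0.922, θ₂=0.009, ω₂=-0.036, θ₃=-0.120, ω₃=-0.157
apply F[2]=-10.000 → step 3: x=-0.021, v=-0.695, θ₁=0.115, ω₁=1.405, θ₂=0.008, ω₂=-0.066, θ₃=-0.124, ω₃=-0.227
apply F[3]=-10.000 → step 4: x=-0.037, v=-0.932, θ₁=0.148, ω₁=1.905, θ₂=0.007, ω₂=-0.104, θ₃=-0.129, ω₃=-0.287
apply F[4]=-10.000 → step 5: x=-0.058, v=-1.166, θ₁=0.191, ω₁=2.409, θ₂=0.004, ω₂=-0.146, θ₃=-0.135, ω₃=-0.332
apply F[5]=-10.000 → step 6: x=-0.084, v=-1.391, θ₁=0.244, ω₁=2.894, θ₂=0.001, ω₂=-0.181, θ₃=-0.142, ω₃=-0.358
apply F[6]=-10.000 → step 7: x=-0.113, v=-1.598, θ₁=0.306, ω₁=3.336, θ₂=-0.003, ω₂=-0.193, θ₃=-0.150, ω₃=-0.365
apply F[7]=-10.000 → step 8: x=-0.147, v=-1.781, θ₁=0.377, ω₁=3.714, θ₂=-0.007, ω₂=-0.171, θ₃=-0.157, ω₃=-0.355
apply F[8]=-10.000 → step 9: x=-0.185, v=-1.936, θ₁=0.454, ω₁=4.026, θ₂=-0.009, ω₂=-0.108, θ₃=-0.164, ω₃=-0.334
apply F[9]=-5.642 → step 10: x=-0.224, v=-2.004, θ₁=0.537, ω₁=4.220, θ₂=-0.011, ω₂=-0.041, θ₃=-0.170, ω₃=-0.314
apply F[10]=+10.000 → step 11: x=-0.262, v=-1.839, θ₁=0.621, ω₁=4.214, θ₂=-0.012, ω₂=-0.093, θ₃=-0.177, ω₃=-0.327
apply F[11]=+10.000 → step 12: x=-0.298, v=-1.675, θ₁=0.706, ω₁=4.243, θ₂=-0.015, ω₂=-0.146, θ₃=-0.183, ω₃=-0.337
apply F[12]=+10.000 → step 13: x=-0.329, v=-1.509, θ₁=0.791, ω₁=4.299, θ₂=-0.018, ω₂=-0.196, θ₃=-0.190, ω₃=-0.346
apply F[13]=+10.000 → step 14: x=-0.358, v=-1.338, θ₁=0.878, ω₁=4.379, θ₂=-0.023, ω₂=-0.240, θ₃=-0.197, ω₃=-0.352
apply F[14]=+10.000 → step 15: x=-0.383, v=-1.161, θ₁=0.966, ω₁=4.481, θ₂=-0.028, ω₂=-0.273, θ₃=-0.204, ω₃=-0.355
apply F[15]=+10.000 → step 16: x=-0.404, v=-0.975, θ₁=1.057, ω₁=4.605, θ₂=-0.033, ω₂=-0.294, θ₃=-0.211, ω₃=-0.357
apply F[16]=+10.000 → step 17: x=-0.422, v=-0.780, θ₁=1.151, ω₁=4.753, θ₂=-0.039, ω₂=-0.299, θ₃=-0.218, ω₃=-0.357
apply F[17]=+10.000 → step 18: x=-0.435, v=-0.573, θ₁=1.247, ω₁=4.928, θ₂=-0.045, ω₂=-0.285, θ₃=-0.226, ω₃=-0.356
apply F[18]=+10.000 → step 19: x=-0.445, v=-0.352, θ₁=1.348, ω₁=5.136, θ₂=-0.051, ω₂=-0.246, θ₃=-0.233, ω₃=-0.354
Max |angle| over trajectory = 1.348 rad = 77.2°.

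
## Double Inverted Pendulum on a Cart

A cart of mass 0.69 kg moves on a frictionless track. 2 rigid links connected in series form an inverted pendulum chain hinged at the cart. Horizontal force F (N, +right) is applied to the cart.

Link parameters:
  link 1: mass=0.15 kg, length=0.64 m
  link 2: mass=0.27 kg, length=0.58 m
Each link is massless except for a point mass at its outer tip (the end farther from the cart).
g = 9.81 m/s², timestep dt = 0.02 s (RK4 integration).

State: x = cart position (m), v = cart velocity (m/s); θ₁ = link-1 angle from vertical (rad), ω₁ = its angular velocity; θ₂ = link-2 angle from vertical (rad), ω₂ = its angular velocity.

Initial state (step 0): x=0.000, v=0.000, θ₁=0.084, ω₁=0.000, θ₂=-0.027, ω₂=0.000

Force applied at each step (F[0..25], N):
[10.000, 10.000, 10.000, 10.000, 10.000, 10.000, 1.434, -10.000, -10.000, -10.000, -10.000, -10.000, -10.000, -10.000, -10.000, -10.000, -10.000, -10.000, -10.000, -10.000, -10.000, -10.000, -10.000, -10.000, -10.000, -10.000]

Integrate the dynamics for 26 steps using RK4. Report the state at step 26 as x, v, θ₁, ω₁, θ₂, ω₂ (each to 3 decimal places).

Answer: x=-0.133, v=-3.180, θ₁=-0.229, ω₁=1.482, θ₂=0.448, ω₂=4.041

Derivation:
apply F[0]=+10.000 → step 1: x=0.003, v=0.279, θ₁=0.081, ω₁=-0.344, θ₂=-0.028, ω₂=-0.113
apply F[1]=+10.000 → step 2: x=0.011, v=0.559, θ₁=0.070, ω₁=-0.695, θ₂=-0.031, ω₂=-0.220
apply F[2]=+10.000 → step 3: x=0.025, v=0.842, θ₁=0.053, ω₁=-1.063, θ₂=-0.037, ω₂=-0.312
apply F[3]=+10.000 → step 4: x=0.045, v=1.127, θ₁=0.028, ω₁=-1.454, θ₂=-0.044, ω₂=-0.384
apply F[4]=+10.000 → step 5: x=0.070, v=1.416, θ₁=-0.006, ω₁=-1.875, θ₂=-0.052, ω₂=-0.431
apply F[5]=+10.000 → step 6: x=0.101, v=1.707, θ₁=-0.048, ω₁=-2.327, θ₂=-0.061, ω₂=-0.450
apply F[6]=+1.434 → step 7: x=0.136, v=1.754, θ₁=-0.095, ω₁=-2.423, θ₂=-0.070, ω₂=-0.447
apply F[7]=-10.000 → step 8: x=0.168, v=1.476, θ₁=-0.140, ω₁=-2.048, θ₂=-0.079, ω₂=-0.413
apply F[8]=-10.000 → step 9: x=0.195, v=1.204, θ₁=-0.177, ω₁=-1.718, θ₂=-0.086, ω₂=-0.343
apply F[9]=-10.000 → step 10: x=0.217, v=0.939, θ₁=-0.209, ω₁=-1.430, θ₂=-0.092, ω₂=-0.239
apply F[10]=-10.000 → step 11: x=0.233, v=0.678, θ₁=-0.235, ω₁=-1.179, θ₂=-0.096, ω₂=-0.103
apply F[11]=-10.000 → step 12: x=0.244, v=0.422, θ₁=-0.256, ω₁=-0.961, θ₂=-0.096, ω₂=0.062
apply F[12]=-10.000 → step 13: x=0.250, v=0.170, θ₁=-0.273, ω₁=-0.770, θ₂=-0.093, ω₂=0.254
apply F[13]=-10.000 → step 14: x=0.251, v=-0.080, θ₁=-0.287, ω₁=-0.603, θ₂=-0.086, ω₂=0.469
apply F[14]=-10.000 → step 15: x=0.246, v=-0.329, θ₁=-0.298, ω₁=-0.454, θ₂=-0.074, ω₂=0.708
apply F[15]=-10.000 → step 16: x=0.237, v=-0.577, θ₁=-0.305, ω₁=-0.321, θ₂=-0.057, ω₂=0.969
apply F[16]=-10.000 → step 17: x=0.223, v=-0.825, θ₁=-0.311, ω₁=-0.199, θ₂=-0.035, ω₂=1.250
apply F[17]=-10.000 → step 18: x=0.204, v=-1.075, θ₁=-0.313, ω₁=-0.083, θ₂=-0.007, ω₂=1.550
apply F[18]=-10.000 → step 19: x=0.180, v=-1.326, θ₁=-0.314, ω₁=0.032, θ₂=0.027, ω₂=1.866
apply F[19]=-10.000 → step 20: x=0.151, v=-1.579, θ₁=-0.312, ω₁=0.153, θ₂=0.068, ω₂=2.194
apply F[20]=-10.000 → step 21: x=0.117, v=-1.836, θ₁=-0.308, ω₁=0.288, θ₂=0.115, ω₂=2.528
apply F[21]=-10.000 → step 22: x=0.078, v=-2.097, θ₁=-0.300, ω₁=0.445, θ₂=0.169, ω₂=2.863
apply F[22]=-10.000 → step 23: x=0.033, v=-2.361, θ₁=-0.290, ω₁=0.634, θ₂=0.229, ω₂=3.190
apply F[23]=-10.000 → step 24: x=-0.017, v=-2.630, θ₁=-0.275, ω₁=0.864, θ₂=0.296, ω₂=3.501
apply F[24]=-10.000 → step 25: x=-0.072, v=-2.903, θ₁=-0.255, ω₁=1.145, θ₂=0.369, ω₂=3.788
apply F[25]=-10.000 → step 26: x=-0.133, v=-3.180, θ₁=-0.229, ω₁=1.482, θ₂=0.448, ω₂=4.041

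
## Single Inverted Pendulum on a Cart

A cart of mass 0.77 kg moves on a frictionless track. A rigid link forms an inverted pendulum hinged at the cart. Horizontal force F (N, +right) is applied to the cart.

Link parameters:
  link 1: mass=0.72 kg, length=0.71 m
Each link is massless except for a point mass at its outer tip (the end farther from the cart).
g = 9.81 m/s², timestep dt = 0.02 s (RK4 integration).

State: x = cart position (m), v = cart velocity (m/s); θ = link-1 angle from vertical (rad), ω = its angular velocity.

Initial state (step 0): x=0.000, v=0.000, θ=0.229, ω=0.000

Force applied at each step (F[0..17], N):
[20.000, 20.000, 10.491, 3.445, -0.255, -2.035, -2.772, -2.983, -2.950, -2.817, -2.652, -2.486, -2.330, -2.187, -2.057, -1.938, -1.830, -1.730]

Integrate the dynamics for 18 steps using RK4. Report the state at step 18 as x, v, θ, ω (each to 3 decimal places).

apply F[0]=+20.000 → step 1: x=0.005, v=0.458, θ=0.223, ω=-0.566
apply F[1]=+20.000 → step 2: x=0.018, v=0.921, θ=0.206, ω=-1.144
apply F[2]=+10.491 → step 3: x=0.039, v=1.155, θ=0.181, ω=-1.414
apply F[3]=+3.445 → step 4: x=0.063, v=1.217, θ=0.152, ω=-1.455
apply F[4]=-0.255 → step 5: x=0.087, v=1.190, θ=0.124, ω=-1.379
apply F[5]=-2.035 → step 6: x=0.110, v=1.120, θ=0.097, ω=-1.251
apply F[6]=-2.772 → step 7: x=0.132, v=1.035, θ=0.074, ω=-1.108
apply F[7]=-2.983 → step 8: x=0.151, v=0.947, θ=0.053, ω=-0.967
apply F[8]=-2.950 → step 9: x=0.169, v=0.863, θ=0.035, ω=-0.836
apply F[9]=-2.817 → step 10: x=0.186, v=0.785, θ=0.020, ω=-0.719
apply F[10]=-2.652 → step 11: x=0.201, v=0.714, θ=0.006, ω=-0.616
apply F[11]=-2.486 → step 12: x=0.215, v=0.650, θ=-0.005, ω=-0.524
apply F[12]=-2.330 → step 13: x=0.227, v=0.591, θ=-0.015, ω=-0.445
apply F[13]=-2.187 → step 14: x=0.238, v=0.538, θ=-0.023, ω=-0.375
apply F[14]=-2.057 → step 15: x=0.249, v=0.489, θ=-0.030, ω=-0.314
apply F[15]=-1.938 → step 16: x=0.258, v=0.445, θ=-0.036, ω=-0.260
apply F[16]=-1.830 → step 17: x=0.266, v=0.404, θ=-0.040, ω=-0.214
apply F[17]=-1.730 → step 18: x=0.274, v=0.367, θ=-0.044, ω=-0.173

Answer: x=0.274, v=0.367, θ=-0.044, ω=-0.173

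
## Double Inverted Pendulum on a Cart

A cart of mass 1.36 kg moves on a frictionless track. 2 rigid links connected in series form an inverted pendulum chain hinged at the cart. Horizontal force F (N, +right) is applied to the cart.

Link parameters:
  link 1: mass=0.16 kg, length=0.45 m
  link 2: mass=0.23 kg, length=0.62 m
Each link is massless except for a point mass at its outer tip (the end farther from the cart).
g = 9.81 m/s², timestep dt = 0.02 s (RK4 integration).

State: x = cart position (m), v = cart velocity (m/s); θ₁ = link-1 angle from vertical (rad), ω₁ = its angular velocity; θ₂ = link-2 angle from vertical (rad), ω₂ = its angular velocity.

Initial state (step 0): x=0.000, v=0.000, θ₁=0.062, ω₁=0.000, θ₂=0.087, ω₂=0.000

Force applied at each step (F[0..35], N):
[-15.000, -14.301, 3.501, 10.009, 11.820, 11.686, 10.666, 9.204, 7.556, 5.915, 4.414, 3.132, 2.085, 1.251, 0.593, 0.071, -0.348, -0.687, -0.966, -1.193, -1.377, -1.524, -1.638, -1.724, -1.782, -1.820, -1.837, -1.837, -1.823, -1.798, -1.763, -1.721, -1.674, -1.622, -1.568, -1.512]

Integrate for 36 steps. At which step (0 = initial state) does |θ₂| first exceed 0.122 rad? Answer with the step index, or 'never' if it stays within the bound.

apply F[0]=-15.000 → step 1: x=-0.002, v=-0.224, θ₁=0.067, ω₁=0.511, θ₂=0.087, ω₂=0.017
apply F[1]=-14.301 → step 2: x=-0.009, v=-0.438, θ₁=0.082, ω₁=1.010, θ₂=0.088, ω₂=0.026
apply F[2]=+3.501 → step 3: x=-0.017, v=-0.391, θ₁=0.102, ω₁=0.950, θ₂=0.088, ω₂=0.023
apply F[3]=+10.009 → step 4: x=-0.024, v=-0.251, θ₁=0.118, ω₁=0.701, θ₂=0.088, ω₂=0.005
apply F[4]=+11.820 → step 5: x=-0.027, v=-0.084, θ₁=0.129, ω₁=0.413, θ₂=0.088, ω₂=-0.025
apply F[5]=+11.686 → step 6: x=-0.027, v=0.079, θ₁=0.135, ω₁=0.141, θ₂=0.087, ω₂=-0.063
apply F[6]=+10.666 → step 7: x=-0.024, v=0.228, θ₁=0.135, ω₁=-0.094, θ₂=0.086, ω₂=-0.104
apply F[7]=+9.204 → step 8: x=-0.018, v=0.355, θ₁=0.132, ω₁=-0.283, θ₂=0.083, ω₂=-0.145
apply F[8]=+7.556 → step 9: x=-0.010, v=0.459, θ₁=0.125, ω₁=-0.425, θ₂=0.080, ω₂=-0.183
apply F[9]=+5.915 → step 10: x=0.000, v=0.539, θ₁=0.115, ω₁=-0.522, θ₂=0.076, ω₂=-0.216
apply F[10]=+4.414 → step 11: x=0.011, v=0.597, θ₁=0.104, ω₁=-0.582, θ₂=0.071, ω₂=-0.244
apply F[11]=+3.132 → step 12: x=0.024, v=0.638, θ₁=0.092, ω₁=-0.610, θ₂=0.066, ω₂=-0.266
apply F[12]=+2.085 → step 13: x=0.037, v=0.664, θ₁=0.080, ω₁=-0.616, θ₂=0.061, ω₂=-0.284
apply F[13]=+1.251 → step 14: x=0.050, v=0.678, θ₁=0.068, ω₁=-0.606, θ₂=0.055, ω₂=-0.296
apply F[14]=+0.593 → step 15: x=0.064, v=0.684, θ₁=0.056, ω₁=-0.585, θ₂=0.049, ω₂=-0.303
apply F[15]=+0.071 → step 16: x=0.077, v=0.682, θ₁=0.044, ω₁=-0.556, θ₂=0.043, ω₂=-0.306
apply F[16]=-0.348 → step 17: x=0.091, v=0.675, θ₁=0.034, ω₁=-0.524, θ₂=0.037, ω₂=-0.306
apply F[17]=-0.687 → step 18: x=0.104, v=0.663, θ₁=0.024, ω₁=-0.488, θ₂=0.031, ω₂=-0.302
apply F[18]=-0.966 → step 19: x=0.118, v=0.648, θ₁=0.014, ω₁=-0.452, θ₂=0.025, ω₂=-0.295
apply F[19]=-1.193 → step 20: x=0.130, v=0.630, θ₁=0.006, ω₁=-0.415, θ₂=0.019, ω₂=-0.286
apply F[20]=-1.377 → step 21: x=0.143, v=0.609, θ₁=-0.002, ω₁=-0.378, θ₂=0.013, ω₂=-0.275
apply F[21]=-1.524 → step 22: x=0.155, v=0.587, θ₁=-0.010, ω₁=-0.341, θ₂=0.008, ω₂=-0.263
apply F[22]=-1.638 → step 23: x=0.166, v=0.564, θ₁=-0.016, ω₁=-0.306, θ₂=0.003, ω₂=-0.249
apply F[23]=-1.724 → step 24: x=0.177, v=0.540, θ₁=-0.022, ω₁=-0.273, θ₂=-0.002, ω₂=-0.234
apply F[24]=-1.782 → step 25: x=0.188, v=0.515, θ₁=-0.027, ω₁=-0.241, θ₂=-0.007, ω₂=-0.219
apply F[25]=-1.820 → step 26: x=0.198, v=0.490, θ₁=-0.031, ω₁=-0.210, θ₂=-0.011, ω₂=-0.203
apply F[26]=-1.837 → step 27: x=0.207, v=0.464, θ₁=-0.035, ω₁=-0.182, θ₂=-0.015, ω₂=-0.187
apply F[27]=-1.837 → step 28: x=0.216, v=0.439, θ₁=-0.039, ω₁=-0.156, θ₂=-0.018, ω₂=-0.171
apply F[28]=-1.823 → step 29: x=0.225, v=0.415, θ₁=-0.042, ω₁=-0.131, θ₂=-0.022, ω₂=-0.156
apply F[29]=-1.798 → step 30: x=0.233, v=0.391, θ₁=-0.044, ω₁=-0.109, θ₂=-0.025, ω₂=-0.141
apply F[30]=-1.763 → step 31: x=0.241, v=0.368, θ₁=-0.046, ω₁=-0.089, θ₂=-0.027, ω₂=-0.126
apply F[31]=-1.721 → step 32: x=0.248, v=0.345, θ₁=-0.048, ω₁=-0.070, θ₂=-0.030, ω₂=-0.112
apply F[32]=-1.674 → step 33: x=0.254, v=0.323, θ₁=-0.049, ω₁=-0.053, θ₂=-0.032, ω₂=-0.098
apply F[33]=-1.622 → step 34: x=0.261, v=0.302, θ₁=-0.050, ω₁=-0.039, θ₂=-0.034, ω₂=-0.086
apply F[34]=-1.568 → step 35: x=0.266, v=0.282, θ₁=-0.050, ω₁=-0.025, θ₂=-0.035, ω₂=-0.073
apply F[35]=-1.512 → step 36: x=0.272, v=0.262, θ₁=-0.051, ω₁=-0.014, θ₂=-0.037, ω₂=-0.062
max |θ₂| = 0.088 ≤ 0.122 over all 37 states.

Answer: never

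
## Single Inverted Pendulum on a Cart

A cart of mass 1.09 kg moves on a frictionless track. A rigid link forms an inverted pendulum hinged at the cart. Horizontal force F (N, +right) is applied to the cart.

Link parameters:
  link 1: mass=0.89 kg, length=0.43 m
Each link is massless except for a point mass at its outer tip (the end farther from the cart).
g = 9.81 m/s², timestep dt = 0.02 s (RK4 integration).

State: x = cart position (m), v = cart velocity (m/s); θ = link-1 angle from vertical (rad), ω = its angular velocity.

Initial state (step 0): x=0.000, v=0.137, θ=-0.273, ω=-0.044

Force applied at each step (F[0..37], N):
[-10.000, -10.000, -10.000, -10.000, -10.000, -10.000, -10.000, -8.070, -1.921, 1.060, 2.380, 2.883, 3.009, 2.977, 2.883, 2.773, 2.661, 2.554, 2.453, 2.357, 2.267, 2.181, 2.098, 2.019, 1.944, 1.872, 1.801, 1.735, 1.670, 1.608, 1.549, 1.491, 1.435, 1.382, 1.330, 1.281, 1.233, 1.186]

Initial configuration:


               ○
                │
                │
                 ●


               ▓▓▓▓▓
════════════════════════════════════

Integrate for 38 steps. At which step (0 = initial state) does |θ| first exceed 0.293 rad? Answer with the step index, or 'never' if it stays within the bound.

Answer: never

Derivation:
apply F[0]=-10.000 → step 1: x=0.001, v=0.003, θ=-0.272, ω=0.133
apply F[1]=-10.000 → step 2: x=0.000, v=-0.132, θ=-0.268, ω=0.313
apply F[2]=-10.000 → step 3: x=-0.004, v=-0.267, θ=-0.260, ω=0.499
apply F[3]=-10.000 → step 4: x=-0.011, v=-0.405, θ=-0.248, ω=0.695
apply F[4]=-10.000 → step 5: x=-0.020, v=-0.547, θ=-0.232, ω=0.905
apply F[5]=-10.000 → step 6: x=-0.032, v=-0.692, θ=-0.211, ω=1.134
apply F[6]=-10.000 → step 7: x=-0.048, v=-0.841, θ=-0.186, ω=1.385
apply F[7]=-8.070 → step 8: x=-0.066, v=-0.962, θ=-0.157, ω=1.584
apply F[8]=-1.921 → step 9: x=-0.085, v=-0.977, θ=-0.125, ω=1.555
apply F[9]=+1.060 → step 10: x=-0.104, v=-0.942, θ=-0.095, ω=1.424
apply F[10]=+2.380 → step 11: x=-0.123, v=-0.887, θ=-0.069, ω=1.259
apply F[11]=+2.883 → step 12: x=-0.140, v=-0.826, θ=-0.045, ω=1.091
apply F[12]=+3.009 → step 13: x=-0.156, v=-0.765, θ=-0.025, ω=0.934
apply F[13]=+2.977 → step 14: x=-0.170, v=-0.708, θ=-0.008, ω=0.794
apply F[14]=+2.883 → step 15: x=-0.184, v=-0.655, θ=0.007, ω=0.671
apply F[15]=+2.773 → step 16: x=-0.197, v=-0.607, θ=0.019, ω=0.564
apply F[16]=+2.661 → step 17: x=-0.208, v=-0.562, θ=0.030, ω=0.471
apply F[17]=+2.554 → step 18: x=-0.219, v=-0.520, θ=0.038, ω=0.390
apply F[18]=+2.453 → step 19: x=-0.229, v=-0.482, θ=0.045, ω=0.320
apply F[19]=+2.357 → step 20: x=-0.239, v=-0.447, θ=0.051, ω=0.260
apply F[20]=+2.267 → step 21: x=-0.247, v=-0.414, θ=0.056, ω=0.207
apply F[21]=+2.181 → step 22: x=-0.255, v=-0.383, θ=0.059, ω=0.162
apply F[22]=+2.098 → step 23: x=-0.262, v=-0.354, θ=0.062, ω=0.124
apply F[23]=+2.019 → step 24: x=-0.269, v=-0.327, θ=0.064, ω=0.090
apply F[24]=+1.944 → step 25: x=-0.276, v=-0.302, θ=0.066, ω=0.062
apply F[25]=+1.872 → step 26: x=-0.281, v=-0.279, θ=0.067, ω=0.037
apply F[26]=+1.801 → step 27: x=-0.287, v=-0.256, θ=0.067, ω=0.016
apply F[27]=+1.735 → step 28: x=-0.292, v=-0.235, θ=0.068, ω=-0.002
apply F[28]=+1.670 → step 29: x=-0.296, v=-0.216, θ=0.067, ω=-0.017
apply F[29]=+1.608 → step 30: x=-0.300, v=-0.197, θ=0.067, ω=-0.030
apply F[30]=+1.549 → step 31: x=-0.304, v=-0.179, θ=0.066, ω=-0.040
apply F[31]=+1.491 → step 32: x=-0.307, v=-0.162, θ=0.065, ω=-0.049
apply F[32]=+1.435 → step 33: x=-0.311, v=-0.146, θ=0.064, ω=-0.057
apply F[33]=+1.382 → step 34: x=-0.313, v=-0.131, θ=0.063, ω=-0.063
apply F[34]=+1.330 → step 35: x=-0.316, v=-0.117, θ=0.062, ω=-0.068
apply F[35]=+1.281 → step 36: x=-0.318, v=-0.103, θ=0.060, ω=-0.072
apply F[36]=+1.233 → step 37: x=-0.320, v=-0.090, θ=0.059, ω=-0.075
apply F[37]=+1.186 → step 38: x=-0.322, v=-0.078, θ=0.057, ω=-0.077
max |θ| = 0.273 ≤ 0.293 over all 39 states.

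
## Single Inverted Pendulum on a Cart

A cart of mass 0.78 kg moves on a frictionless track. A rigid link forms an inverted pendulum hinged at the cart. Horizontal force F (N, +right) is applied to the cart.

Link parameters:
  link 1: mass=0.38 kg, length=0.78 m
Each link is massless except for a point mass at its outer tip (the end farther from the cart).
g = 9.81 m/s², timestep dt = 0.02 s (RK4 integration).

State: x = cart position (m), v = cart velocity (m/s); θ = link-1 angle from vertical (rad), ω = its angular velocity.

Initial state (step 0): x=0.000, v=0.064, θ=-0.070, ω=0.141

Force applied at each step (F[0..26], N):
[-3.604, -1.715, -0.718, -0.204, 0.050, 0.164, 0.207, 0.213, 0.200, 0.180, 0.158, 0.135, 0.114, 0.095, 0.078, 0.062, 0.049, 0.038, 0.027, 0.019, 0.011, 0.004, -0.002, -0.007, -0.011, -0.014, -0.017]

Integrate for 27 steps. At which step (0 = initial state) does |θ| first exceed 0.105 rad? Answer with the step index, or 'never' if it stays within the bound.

Answer: never

Derivation:
apply F[0]=-3.604 → step 1: x=0.000, v=-0.022, θ=-0.066, ω=0.233
apply F[1]=-1.715 → step 2: x=-0.000, v=-0.060, θ=-0.061, ω=0.266
apply F[2]=-0.718 → step 3: x=-0.002, v=-0.072, θ=-0.056, ω=0.268
apply F[3]=-0.204 → step 4: x=-0.003, v=-0.073, θ=-0.051, ω=0.254
apply F[4]=+0.050 → step 5: x=-0.005, v=-0.067, θ=-0.046, ω=0.235
apply F[5]=+0.164 → step 6: x=-0.006, v=-0.058, θ=-0.041, ω=0.213
apply F[6]=+0.207 → step 7: x=-0.007, v=-0.049, θ=-0.037, ω=0.192
apply F[7]=+0.213 → step 8: x=-0.008, v=-0.041, θ=-0.034, ω=0.171
apply F[8]=+0.200 → step 9: x=-0.009, v=-0.032, θ=-0.030, ω=0.153
apply F[9]=+0.180 → step 10: x=-0.009, v=-0.025, θ=-0.028, ω=0.136
apply F[10]=+0.158 → step 11: x=-0.010, v=-0.018, θ=-0.025, ω=0.121
apply F[11]=+0.135 → step 12: x=-0.010, v=-0.013, θ=-0.023, ω=0.108
apply F[12]=+0.114 → step 13: x=-0.010, v=-0.008, θ=-0.021, ω=0.096
apply F[13]=+0.095 → step 14: x=-0.010, v=-0.003, θ=-0.019, ω=0.085
apply F[14]=+0.078 → step 15: x=-0.010, v=0.000, θ=-0.017, ω=0.076
apply F[15]=+0.062 → step 16: x=-0.010, v=0.004, θ=-0.016, ω=0.068
apply F[16]=+0.049 → step 17: x=-0.010, v=0.006, θ=-0.015, ω=0.061
apply F[17]=+0.038 → step 18: x=-0.010, v=0.009, θ=-0.013, ω=0.054
apply F[18]=+0.027 → step 19: x=-0.010, v=0.010, θ=-0.012, ω=0.049
apply F[19]=+0.019 → step 20: x=-0.009, v=0.012, θ=-0.011, ω=0.043
apply F[20]=+0.011 → step 21: x=-0.009, v=0.013, θ=-0.011, ω=0.039
apply F[21]=+0.004 → step 22: x=-0.009, v=0.014, θ=-0.010, ω=0.035
apply F[22]=-0.002 → step 23: x=-0.009, v=0.015, θ=-0.009, ω=0.032
apply F[23]=-0.007 → step 24: x=-0.008, v=0.016, θ=-0.009, ω=0.028
apply F[24]=-0.011 → step 25: x=-0.008, v=0.017, θ=-0.008, ω=0.026
apply F[25]=-0.014 → step 26: x=-0.008, v=0.017, θ=-0.008, ω=0.023
apply F[26]=-0.017 → step 27: x=-0.007, v=0.017, θ=-0.007, ω=0.021
max |θ| = 0.070 ≤ 0.105 over all 28 states.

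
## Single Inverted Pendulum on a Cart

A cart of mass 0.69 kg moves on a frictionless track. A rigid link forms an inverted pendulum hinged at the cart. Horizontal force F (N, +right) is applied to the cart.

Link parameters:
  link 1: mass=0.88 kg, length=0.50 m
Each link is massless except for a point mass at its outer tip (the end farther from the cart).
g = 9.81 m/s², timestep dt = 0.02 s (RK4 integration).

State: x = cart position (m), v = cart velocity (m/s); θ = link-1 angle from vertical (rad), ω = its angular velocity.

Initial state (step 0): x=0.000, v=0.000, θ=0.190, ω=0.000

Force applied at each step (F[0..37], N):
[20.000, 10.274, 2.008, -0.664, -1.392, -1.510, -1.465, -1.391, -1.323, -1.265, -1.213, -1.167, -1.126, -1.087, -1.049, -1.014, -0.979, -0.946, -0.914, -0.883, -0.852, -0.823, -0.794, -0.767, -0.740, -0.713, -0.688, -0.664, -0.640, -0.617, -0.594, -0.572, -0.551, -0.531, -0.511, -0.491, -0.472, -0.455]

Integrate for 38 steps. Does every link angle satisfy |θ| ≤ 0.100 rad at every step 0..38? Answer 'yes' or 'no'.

Answer: no

Derivation:
apply F[0]=+20.000 → step 1: x=0.005, v=0.512, θ=0.181, ω=-0.934
apply F[1]=+10.274 → step 2: x=0.018, v=0.762, θ=0.158, ω=-1.360
apply F[2]=+2.008 → step 3: x=0.033, v=0.787, θ=0.131, ω=-1.353
apply F[3]=-0.664 → step 4: x=0.049, v=0.742, θ=0.105, ω=-1.218
apply F[4]=-1.392 → step 5: x=0.063, v=0.681, θ=0.082, ω=-1.059
apply F[5]=-1.510 → step 6: x=0.076, v=0.620, θ=0.063, ω=-0.910
apply F[6]=-1.465 → step 7: x=0.088, v=0.565, θ=0.046, ω=-0.778
apply F[7]=-1.391 → step 8: x=0.098, v=0.515, θ=0.031, ω=-0.664
apply F[8]=-1.323 → step 9: x=0.108, v=0.471, θ=0.019, ω=-0.565
apply F[9]=-1.265 → step 10: x=0.117, v=0.431, θ=0.009, ω=-0.480
apply F[10]=-1.213 → step 11: x=0.126, v=0.395, θ=-0.000, ω=-0.406
apply F[11]=-1.167 → step 12: x=0.133, v=0.362, θ=-0.008, ω=-0.342
apply F[12]=-1.126 → step 13: x=0.140, v=0.332, θ=-0.014, ω=-0.286
apply F[13]=-1.087 → step 14: x=0.146, v=0.305, θ=-0.019, ω=-0.238
apply F[14]=-1.049 → step 15: x=0.152, v=0.280, θ=-0.023, ω=-0.196
apply F[15]=-1.014 → step 16: x=0.158, v=0.257, θ=-0.027, ω=-0.160
apply F[16]=-0.979 → step 17: x=0.163, v=0.235, θ=-0.030, ω=-0.129
apply F[17]=-0.946 → step 18: x=0.167, v=0.216, θ=-0.032, ω=-0.102
apply F[18]=-0.914 → step 19: x=0.171, v=0.198, θ=-0.034, ω=-0.079
apply F[19]=-0.883 → step 20: x=0.175, v=0.181, θ=-0.035, ω=-0.059
apply F[20]=-0.852 → step 21: x=0.178, v=0.165, θ=-0.036, ω=-0.041
apply F[21]=-0.823 → step 22: x=0.182, v=0.150, θ=-0.037, ω=-0.027
apply F[22]=-0.794 → step 23: x=0.184, v=0.137, θ=-0.038, ω=-0.014
apply F[23]=-0.767 → step 24: x=0.187, v=0.124, θ=-0.038, ω=-0.003
apply F[24]=-0.740 → step 25: x=0.189, v=0.112, θ=-0.038, ω=0.006
apply F[25]=-0.713 → step 26: x=0.192, v=0.101, θ=-0.037, ω=0.014
apply F[26]=-0.688 → step 27: x=0.193, v=0.090, θ=-0.037, ω=0.020
apply F[27]=-0.664 → step 28: x=0.195, v=0.080, θ=-0.037, ω=0.026
apply F[28]=-0.640 → step 29: x=0.197, v=0.071, θ=-0.036, ω=0.030
apply F[29]=-0.617 → step 30: x=0.198, v=0.062, θ=-0.035, ω=0.034
apply F[30]=-0.594 → step 31: x=0.199, v=0.053, θ=-0.035, ω=0.037
apply F[31]=-0.572 → step 32: x=0.200, v=0.045, θ=-0.034, ω=0.040
apply F[32]=-0.551 → step 33: x=0.201, v=0.038, θ=-0.033, ω=0.042
apply F[33]=-0.531 → step 34: x=0.202, v=0.031, θ=-0.032, ω=0.043
apply F[34]=-0.511 → step 35: x=0.202, v=0.024, θ=-0.031, ω=0.044
apply F[35]=-0.491 → step 36: x=0.203, v=0.017, θ=-0.031, ω=0.045
apply F[36]=-0.472 → step 37: x=0.203, v=0.011, θ=-0.030, ω=0.046
apply F[37]=-0.455 → step 38: x=0.203, v=0.005, θ=-0.029, ω=0.046
Max |angle| over trajectory = 0.190 rad; bound = 0.100 → exceeded.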